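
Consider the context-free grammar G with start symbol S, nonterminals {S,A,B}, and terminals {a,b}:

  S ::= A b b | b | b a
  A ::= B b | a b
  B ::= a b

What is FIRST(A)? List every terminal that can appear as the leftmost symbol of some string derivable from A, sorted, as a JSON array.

FIRST iteration:
iter 1:
  A via A→a b: +{a}
  B via B→a b: +{a}
  S via S→A b b: +{a}
  S via S→b: +{b}
  FIRST[S]={a,b}  FIRST[A]={a}  FIRST[B]={a}
iter 2: (stable)
  FIRST[S]={a,b}  FIRST[A]={a}  FIRST[B]={a}

FIRST(A) = ["a"]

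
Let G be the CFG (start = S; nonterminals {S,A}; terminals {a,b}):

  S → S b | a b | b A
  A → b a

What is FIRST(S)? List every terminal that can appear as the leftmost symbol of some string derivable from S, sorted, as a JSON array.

FIRST iteration:
round 1:
  A via A→b a: +{b}
  S via S→a b: +{a}
  S via S→b A: +{b}
  FIRST(S)={a,b}  FIRST(A)={b}
round 2: (stable)
  FIRST(S)={a,b}  FIRST(A)={b}

FIRST(S) = ["a", "b"]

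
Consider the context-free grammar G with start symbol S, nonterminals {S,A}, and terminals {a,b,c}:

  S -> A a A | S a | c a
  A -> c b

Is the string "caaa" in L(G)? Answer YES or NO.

CNF form of G:
  S -> A X3 | S T2 | T0 T2
  A -> T0 T1
  T0 -> c
  T1 -> b
  T2 -> a
  X3 -> T2 A

CYK table (by increasing span):
  [0..0]={T0}  "c"  orig:{}
  [1..1]={T2}  "a"  orig:{}
  [2..2]={T2}  "a"  orig:{}
  [3..3]={T2}  "a"  orig:{}
  [0..1]={S}  "ca"
  [1..2]=∅  "aa"
  [2..3]=∅  "aa"
  [0..2]={S}  "caa"
  [1..3]=∅  "aaa"
  [0..3]={S}  "caaa"

S ∈ T[0,3] ⇒ YES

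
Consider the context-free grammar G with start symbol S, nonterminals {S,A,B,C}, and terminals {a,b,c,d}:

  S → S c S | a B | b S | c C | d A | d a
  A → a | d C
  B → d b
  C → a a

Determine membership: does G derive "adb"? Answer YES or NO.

CNF form of G:
  S -> S X4 | T0 A | T0 T2 | T1 S | T2 B | T3 C
  A -> T0 C | a
  B -> T0 T1
  C -> T2 T2
  T0 -> d
  T1 -> b
  T2 -> a
  T3 -> c
  X4 -> T3 S

CYK table (by increasing span):
  cell(0,0) a: {A,T2}  orig:{A}
  cell(1,1) d: {T0}  orig:{}
  cell(2,2) b: {T1}  orig:{}
  cell(0,1) ad: ∅
  cell(1,2) db: {B}
  cell(0,2) adb: {S}

S ∈ T[0,2] ⇒ YES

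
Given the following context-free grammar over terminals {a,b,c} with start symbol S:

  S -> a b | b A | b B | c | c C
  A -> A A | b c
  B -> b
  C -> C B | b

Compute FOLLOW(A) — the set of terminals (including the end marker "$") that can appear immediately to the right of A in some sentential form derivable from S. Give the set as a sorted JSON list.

FIRST iteration:
iter 1:
  A via A→b c: +{b}
  B via B→b: +{b}
  C via C→b: +{b}
  S via S→a b: +{a}
  S via S→b A: +{b}
  S via S→c: +{c}
  FIRST(S)={a,b,c}  FIRST(A)={b}  FIRST(B)={b}  FIRST(C)={b}
iter 2: — fixpoint
  FIRST(S)={a,b,c}  FIRST(A)={b}  FIRST(B)={b}  FIRST(C)={b}

FOLLOW iteration:
initialize: $ ∈ FOLLOW(S)
iter 1:
  A→A A: FOLLOW(A) ⊇ FIRST(A) = {b}; new: +{b}
  C→C B: FOLLOW(C) ⊇ FIRST(B) = {b}; new: +{b}
  C→C B: FOLLOW(B) ⊇ FOLLOW(C) ⊇ {b}; new: +{b}
  S→b A: FOLLOW(A) ⊇ FOLLOW(S) ⊇ {$}; new: +{$}
  S→b B: FOLLOW(B) ⊇ FOLLOW(S) ⊇ {$}; new: +{$}
  S→c C: FOLLOW(C) ⊇ FOLLOW(S) ⊇ {$}; new: +{$}
  S: {$}  A: {$,b}  B: {$,b}  C: {$,b}
iter 2: (stable)
  S: {$}  A: {$,b}  B: {$,b}  C: {$,b}

FOLLOW(A) = ["$", "b"]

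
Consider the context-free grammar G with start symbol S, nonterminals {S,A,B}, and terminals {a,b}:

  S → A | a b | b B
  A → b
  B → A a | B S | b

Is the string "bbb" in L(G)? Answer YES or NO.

CNF form of G:
  S -> T0 T1 | T1 B | b
  A -> b
  B -> A T0 | B S | b
  T0 -> a
  T1 -> b

CYK table (by increasing span):
  [0..0]={A,B,S,T1}  "b"  orig:{A,B,S}
  [1..1]={A,B,S,T1}  "b"  orig:{A,B,S}
  [2..2]={A,B,S,T1}  "b"  orig:{A,B,S}
  [0..1]={B,S}  "bb"
  [1..2]={B,S}  "bb"
  [0..2]={B,S}  "bbb"

S ∈ T[0,2] ⇒ YES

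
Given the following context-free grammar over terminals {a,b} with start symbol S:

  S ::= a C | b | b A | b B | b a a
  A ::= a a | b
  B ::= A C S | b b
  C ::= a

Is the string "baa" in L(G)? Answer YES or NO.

CNF form of G:
  S -> T0 C | T1 A | T1 B | T1 X3 | b
  A -> T0 T0 | b
  B -> A X2 | T1 T1
  C -> a
  T0 -> a
  T1 -> b
  X2 -> C S
  X3 -> T0 T0

Fill CYK table bottom-up:
  [0..0]={A,S,T1}  "b"  orig:{A,S}
  [1..1]={C,T0}  "a"  orig:{C}
  [2..2]={C,T0}  "a"  orig:{C}
  [0..1]=∅  "ba"
  [1..2]={A,S,X3}  "aa"  orig:{A,S}
  [0..2]={S}  "baa"

S ∈ T[0,2] ⇒ YES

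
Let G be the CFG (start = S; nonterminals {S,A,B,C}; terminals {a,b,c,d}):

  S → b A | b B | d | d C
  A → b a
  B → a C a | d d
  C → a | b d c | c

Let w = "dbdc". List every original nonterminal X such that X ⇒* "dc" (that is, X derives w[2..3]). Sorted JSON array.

CNF form of G:
  S -> T0 A | T0 B | T2 C | d
  A -> T0 T1
  B -> T1 X4 | T2 T2
  C -> T0 X5 | a | c
  T0 -> b
  T1 -> a
  T2 -> d
  T3 -> c
  X4 -> C T1
  X5 -> T2 T3

CYK table (by increasing span) (cells [i..j] with 2 ≤ i ≤ j ≤ 3 only):
  [2..2]={S,T2}  "d"  orig:{S}
  [3..3]={C,T3}  "c"  orig:{C}
  [2..3]={S,X5}  "dc"  orig:{S}

Original NTs in T[2,3] deriving "dc": ["S"]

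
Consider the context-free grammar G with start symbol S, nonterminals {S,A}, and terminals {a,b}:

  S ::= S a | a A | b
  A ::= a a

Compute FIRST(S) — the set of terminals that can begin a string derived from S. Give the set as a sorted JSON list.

FIRST iteration:
[1]
  A via A→a a: +{a}
  S via S→a A: +{a}
  S via S→b: +{b}
  FIRST(S)={a,b}  FIRST(A)={a}
[2] (stable)
  FIRST(S)={a,b}  FIRST(A)={a}

FIRST(S) = ["a", "b"]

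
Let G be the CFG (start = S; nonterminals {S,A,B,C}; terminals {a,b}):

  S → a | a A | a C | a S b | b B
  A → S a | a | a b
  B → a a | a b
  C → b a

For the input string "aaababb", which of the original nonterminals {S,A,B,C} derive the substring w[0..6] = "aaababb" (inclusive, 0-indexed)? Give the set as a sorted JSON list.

Convert to CNF:
  S -> T0 A | T0 C | T0 X2 | T1 B | a
  A -> S T0 | T0 T1 | a
  B -> T0 T0 | T0 T1
  C -> T1 T0
  T0 -> a
  T1 -> b
  X2 -> S T1

Fill CYK table bottom-up, restricted to cells inside w[0..6]:
  T[0,0] 'a' = {A,S,T0}  orig:{A,S}
  T[1,1] 'a' = {A,S,T0}  orig:{A,S}
  T[2,2] 'a' = {A,S,T0}  orig:{A,S}
  T[3,3] 'b' = {T1}  orig:{}
  T[4,4] 'a' = {A,S,T0}  orig:{A,S}
  T[5,5] 'b' = {T1}  orig:{}
  T[6,6] 'b' = {T1}  orig:{}
  T[0,1] 'aa' = {A,B,S}
  T[1,2] 'aa' = {A,B,S}
  T[2,3] 'ab' = {A,B,X2}  orig:{A,B}
  T[3,4] 'ba' = {C}
  T[4,5] 'ab' = {A,B,X2}  orig:{A,B}
  T[5,6] 'bb' = ∅
  T[0,2] 'aaa' = {A,S}
  T[1,3] 'aab' = {S,X2}  orig:{S}
  T[2,4] 'aba' = {S}
  T[3,5] 'bab' = {S}
  T[4,6] 'abb' = ∅
  T[0,3] 'aaab' = {S,X2}  orig:{S}
  T[1,4] 'aaba' = {A}
  T[2,5] 'abab' = {X2}  orig:{}
  T[3,6] 'babb' = {X2}  orig:{}
  T[0,4] 'aaaba' = {A,S}
  T[1,5] 'aabab' = {S}
  T[2,6] 'ababb' = {S}
  T[0,5] 'aaabab' = {X2}  orig:{}
  T[1,6] 'aababb' = {X2}  orig:{}
  T[0,6] 'aaababb' = {S}

Original NTs in T[0,6] deriving "aaababb": ["S"]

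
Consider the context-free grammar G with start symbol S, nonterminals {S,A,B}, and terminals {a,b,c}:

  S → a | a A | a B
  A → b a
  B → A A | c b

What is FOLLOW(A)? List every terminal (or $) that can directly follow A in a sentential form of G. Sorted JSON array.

FIRST sets, iterate to fixpoint:
pass 1:
  A via A→b a: +{b}
  B via B→A A: +{b}
  B via B→c b: +{c}
  S via S→a: +{a}
  FIRST(S)={a}  FIRST(A)={b}  FIRST(B)={b,c}
pass 2: — fixpoint
  FIRST(S)={a}  FIRST(A)={b}  FIRST(B)={b,c}

Compute FOLLOW by fixpoint:
initialize: $ ∈ FOLLOW(S)
round 1:
  B→A A: FOLLOW(A) ⊇ FIRST(A) = {b}; new: +{b}
  S→a A: FOLLOW(A) ⊇ FOLLOW(S) ⊇ {$}; new: +{$}
  S→a B: FOLLOW(B) ⊇ FOLLOW(S) ⊇ {$}; new: +{$}
  S: {$}  A: {$,b}  B: {$}
round 2: done
  S: {$}  A: {$,b}  B: {$}

FOLLOW(A) = ["$", "b"]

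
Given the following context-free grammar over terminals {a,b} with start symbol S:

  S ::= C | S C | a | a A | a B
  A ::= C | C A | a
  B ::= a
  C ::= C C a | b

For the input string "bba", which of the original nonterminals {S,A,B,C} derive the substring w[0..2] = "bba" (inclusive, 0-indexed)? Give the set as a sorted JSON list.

Convert to CNF:
  S -> C X3 | S C | T0 A | T0 B | a | b
  A -> C A | C X1 | a | b
  B -> a
  C -> C X2 | b
  T0 -> a
  X1 -> C T0
  X2 -> C T0
  X3 -> C T0

Fill CYK table bottom-up (cells [i..j] with 0 ≤ i ≤ j ≤ 2 only):
  T[0,0] 'b' = {A,C,S}
  T[1,1] 'b' = {A,C,S}
  T[2,2] 'a' = {A,B,S,T0}  orig:{A,B,S}
  T[0,1] 'bb' = {A,S}
  T[1,2] 'ba' = {A,X1,X2,X3}  orig:{A}
  T[0,2] 'bba' = {A,C,S}

Original NTs in T[0,2] deriving "bba": ["A", "C", "S"]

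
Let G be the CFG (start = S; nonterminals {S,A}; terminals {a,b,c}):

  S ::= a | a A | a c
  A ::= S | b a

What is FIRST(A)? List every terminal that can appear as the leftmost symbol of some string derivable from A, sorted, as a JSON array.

FIRST sets, iterate to fixpoint:
round 1:
  A via A→b a: +{b}
  S via S→a: +{a}
  FIRST(S)={a}  FIRST(A)={b}
round 2:
  A via A→S: +{a}
  FIRST(S)={a}  FIRST(A)={a,b}
round 3: — fixpoint
  FIRST(S)={a}  FIRST(A)={a,b}

FIRST(A) = ["a", "b"]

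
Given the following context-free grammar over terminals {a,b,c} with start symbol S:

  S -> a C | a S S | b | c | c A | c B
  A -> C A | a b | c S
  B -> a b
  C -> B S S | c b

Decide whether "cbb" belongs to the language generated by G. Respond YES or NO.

CNF form of G:
  S -> T0 C | T0 X4 | T2 A | T2 B | b | c
  A -> C A | T0 T1 | T2 S
  B -> T0 T1
  C -> B X3 | T2 T1
  T0 -> a
  T1 -> b
  T2 -> c
  X3 -> S S
  X4 -> S S

CYK table (by increasing span):
  [0..0]={S,T2}  "c"  orig:{S}
  [1..1]={S,T1}  "b"  orig:{S}
  [2..2]={S,T1}  "b"  orig:{S}
  [0..1]={A,C,X3,X4}  "cb"  orig:{A,C}
  [1..2]={X3,X4}  "bb"  orig:{}
  [0..2]=∅  "cbb"

S ∉ T[0,2] ⇒ NO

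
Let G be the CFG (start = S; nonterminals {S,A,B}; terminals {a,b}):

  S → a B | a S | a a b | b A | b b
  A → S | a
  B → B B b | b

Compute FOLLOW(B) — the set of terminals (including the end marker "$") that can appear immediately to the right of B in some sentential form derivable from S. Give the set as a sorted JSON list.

FIRST iteration:
pass 1:
  A via A→a: +{a}
  B via B→b: +{b}
  S via S→a B: +{a}
  S via S→b A: +{b}
  FIRST[S]={a,b}  FIRST[A]={a}  FIRST[B]={b}
pass 2:
  A via A→S: +{b}
  FIRST[S]={a,b}  FIRST[A]={a,b}  FIRST[B]={b}
pass 3: (stable)
  FIRST[S]={a,b}  FIRST[A]={a,b}  FIRST[B]={b}

FOLLOW sets:
initialize: $ ∈ FOLLOW(S)
[1]
  B→B B b: FOLLOW(B) ⊇ FIRST(B) = {b}; new: +{b}
  S→a B: FOLLOW(B) ⊇ FOLLOW(S) ⊇ {$}; new: +{$}
  S→b A: FOLLOW(A) ⊇ FOLLOW(S) ⊇ {$}; new: +{$}
  S: {$}  A: {$}  B: {$,b}
[2] done
  S: {$}  A: {$}  B: {$,b}

FOLLOW(B) = ["$", "b"]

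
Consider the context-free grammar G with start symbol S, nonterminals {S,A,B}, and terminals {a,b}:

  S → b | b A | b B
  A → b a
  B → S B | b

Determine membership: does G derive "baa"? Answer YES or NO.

CNF form of G:
  S -> T0 A | T0 B | b
  A -> T0 T1
  B -> S B | b
  T0 -> b
  T1 -> a

CYK fill:
  cell(0,0) b: {B,S,T0}  orig:{B,S}
  cell(1,1) a: {T1}  orig:{}
  cell(2,2) a: {T1}  orig:{}
  cell(0,1) ba: {A}
  cell(1,2) aa: ∅
  cell(0,2) baa: ∅

S ∉ T[0,2] ⇒ NO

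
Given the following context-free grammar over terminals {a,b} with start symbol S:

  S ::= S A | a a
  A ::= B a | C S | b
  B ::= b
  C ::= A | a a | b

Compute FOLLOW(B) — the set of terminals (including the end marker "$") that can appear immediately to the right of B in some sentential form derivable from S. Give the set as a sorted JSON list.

FIRST sets, iterate to fixpoint:
pass 1:
  A via A→b: +{b}
  B via B→b: +{b}
  C via C→A: +{b}
  C via C→a a: +{a}
  S via S→a a: +{a}
  FIRST(S)={a}  FIRST(A)={b}  FIRST(B)={b}  FIRST(C)={a,b}
pass 2:
  A via A→C S: +{a}
  FIRST(S)={a}  FIRST(A)={a,b}  FIRST(B)={b}  FIRST(C)={a,b}
pass 3: (stable)
  FIRST(S)={a}  FIRST(A)={a,b}  FIRST(B)={b}  FIRST(C)={a,b}

Compute FOLLOW by fixpoint:
seed FOLLOW(S) with $
iter 1:
  A→B a: FOLLOW(B) ⊇ FIRST(a) = {a}; new: +{a}
  A→C S: FOLLOW(C) ⊇ FIRST(S) = {a}; new: +{a}
  C→A: FOLLOW(A) ⊇ FOLLOW(C) ⊇ {a}; new: +{a}
  S→S A: FOLLOW(S) ⊇ FIRST(A) = {a,b}; new: +{a,b}
  S→S A: FOLLOW(A) ⊇ FOLLOW(S) ⊇ {$,a,b}; new: +{$,b}
  S: {$,a,b}  A: {$,a,b}  B: {a}  C: {a}
iter 2: done
  S: {$,a,b}  A: {$,a,b}  B: {a}  C: {a}

FOLLOW(B) = ["a"]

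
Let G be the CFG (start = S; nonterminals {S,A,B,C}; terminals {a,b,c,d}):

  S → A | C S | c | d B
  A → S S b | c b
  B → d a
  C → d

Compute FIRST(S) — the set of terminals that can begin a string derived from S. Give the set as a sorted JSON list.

FIRST iteration:
iter 1:
  A via A→c b: +{c}
  B via B→d a: +{d}
  C via C→d: +{d}
  S via S→A: +{c}
  S via S→C S: +{d}
  FIRST[S]={c,d}  FIRST[A]={c}  FIRST[B]={d}  FIRST[C]={d}
iter 2:
  A via A→S S b: +{d}
  FIRST[S]={c,d}  FIRST[A]={c,d}  FIRST[B]={d}  FIRST[C]={d}
iter 3: (no change)
  FIRST[S]={c,d}  FIRST[A]={c,d}  FIRST[B]={d}  FIRST[C]={d}

FIRST(S) = ["c", "d"]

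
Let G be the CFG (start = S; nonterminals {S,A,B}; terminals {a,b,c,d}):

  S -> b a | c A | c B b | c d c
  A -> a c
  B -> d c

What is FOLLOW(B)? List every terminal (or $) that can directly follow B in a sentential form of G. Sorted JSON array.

FIRST sets, iterate to fixpoint:
iter 1:
  A via A→a c: +{a}
  B via B→d c: +{d}
  S via S→b a: +{b}
  S via S→c A: +{c}
  FIRST[S]={b,c}  FIRST[A]={a}  FIRST[B]={d}
iter 2: (stable)
  FIRST[S]={b,c}  FIRST[A]={a}  FIRST[B]={d}

Compute FOLLOW by fixpoint:
FOLLOW(S) := {$}
iter 1:
  S→c A: FOLLOW(A) ⊇ FOLLOW(S) ⊇ {$}; new: +{$}
  S→c B b: FOLLOW(B) ⊇ FIRST(b) = {b}; new: +{b}
  FOLLOW(S)={$}  FOLLOW(A)={$}  FOLLOW(B)={b}
iter 2: (stable)
  FOLLOW(S)={$}  FOLLOW(A)={$}  FOLLOW(B)={b}

FOLLOW(B) = ["b"]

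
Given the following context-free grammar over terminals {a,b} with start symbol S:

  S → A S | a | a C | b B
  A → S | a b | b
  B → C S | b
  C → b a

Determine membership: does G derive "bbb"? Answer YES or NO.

Convert to CNF:
  S -> A S | T0 C | T1 B | a
  A -> A S | T0 C | T0 T1 | T1 B | a | b
  B -> C S | b
  C -> T1 T0
  T0 -> a
  T1 -> b

CYK table (by increasing span):
  cell(0,0) b: {A,B,T1}  orig:{A,B}
  cell(1,1) b: {A,B,T1}  orig:{A,B}
  cell(2,2) b: {A,B,T1}  orig:{A,B}
  cell(0,1) bb: {A,S}
  cell(1,2) bb: {A,S}
  cell(0,2) bbb: {A,S}

S ∈ T[0,2] ⇒ YES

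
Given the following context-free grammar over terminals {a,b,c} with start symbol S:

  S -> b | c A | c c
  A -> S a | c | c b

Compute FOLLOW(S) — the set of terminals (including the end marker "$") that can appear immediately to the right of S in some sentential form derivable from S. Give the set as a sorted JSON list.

FIRST iteration:
round 1:
  A via A→c: +{c}
  S via S→b: +{b}
  S via S→c A: +{c}
  FIRST[S]={b,c}  FIRST[A]={c}
round 2:
  A via A→S a: +{b}
  FIRST[S]={b,c}  FIRST[A]={b,c}
round 3: (stable)
  FIRST[S]={b,c}  FIRST[A]={b,c}

FOLLOW iteration:
initialize: $ ∈ FOLLOW(S)
iter 1:
  A→S a: FOLLOW(S) ⊇ FIRST(a) = {a}; new: +{a}
  S→c A: FOLLOW(A) ⊇ FOLLOW(S) ⊇ {$,a}; new: +{$,a}
  FOLLOW[S]={$,a}  FOLLOW[A]={$,a}
iter 2: (stable)
  FOLLOW[S]={$,a}  FOLLOW[A]={$,a}

FOLLOW(S) = ["$", "a"]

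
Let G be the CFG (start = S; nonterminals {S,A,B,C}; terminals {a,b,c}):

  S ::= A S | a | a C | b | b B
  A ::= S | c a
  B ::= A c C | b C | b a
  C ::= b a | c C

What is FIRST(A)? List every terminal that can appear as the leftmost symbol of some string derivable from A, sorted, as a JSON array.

FIRST sets, iterate to fixpoint:
round 1:
  A via A→c a: +{c}
  B via B→A c C: +{c}
  B via B→b C: +{b}
  C via C→b a: +{b}
  C via C→c C: +{c}
  S via S→A S: +{c}
  S via S→a: +{a}
  S via S→b: +{b}
  S: {a,b,c}  A: {c}  B: {b,c}  C: {b,c}
round 2:
  A via A→S: +{a,b}
  B via B→A c C: +{a}
  S: {a,b,c}  A: {a,b,c}  B: {a,b,c}  C: {b,c}
round 3: (stable)
  S: {a,b,c}  A: {a,b,c}  B: {a,b,c}  C: {b,c}

FIRST(A) = ["a", "b", "c"]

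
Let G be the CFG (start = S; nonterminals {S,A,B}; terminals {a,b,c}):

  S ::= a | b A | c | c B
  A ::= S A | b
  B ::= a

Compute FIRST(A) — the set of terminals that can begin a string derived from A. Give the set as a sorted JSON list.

FIRST sets, iterate to fixpoint:
pass 1:
  A via A→b: +{b}
  B via B→a: +{a}
  S via S→a: +{a}
  S via S→b A: +{b}
  S via S→c: +{c}
  FIRST(S)={a,b,c}  FIRST(A)={b}  FIRST(B)={a}
pass 2:
  A via A→S A: +{a,c}
  FIRST(S)={a,b,c}  FIRST(A)={a,b,c}  FIRST(B)={a}
pass 3: done
  FIRST(S)={a,b,c}  FIRST(A)={a,b,c}  FIRST(B)={a}

FIRST(A) = ["a", "b", "c"]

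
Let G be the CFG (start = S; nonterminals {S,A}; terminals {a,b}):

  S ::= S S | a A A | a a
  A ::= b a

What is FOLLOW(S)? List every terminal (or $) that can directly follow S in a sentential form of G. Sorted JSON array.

Compute FIRST by fixpoint:
[1]
  A via A→b a: +{b}
  S via S→a A A: +{a}
  FIRST(S)={a}  FIRST(A)={b}
[2] (stable)
  FIRST(S)={a}  FIRST(A)={b}

Compute FOLLOW by fixpoint:
seed FOLLOW(S) with $
[1]
  S→S S: FOLLOW(S) ⊇ FIRST(S) = {a}; new: +{a}
  S→a A A: FOLLOW(A) ⊇ FIRST(A) = {b}; new: +{b}
  S→a A A: FOLLOW(A) ⊇ FOLLOW(S) ⊇ {$,a}; new: +{$,a}
  FOLLOW[S]={$,a}  FOLLOW[A]={$,a,b}
[2] (stable)
  FOLLOW[S]={$,a}  FOLLOW[A]={$,a,b}

FOLLOW(S) = ["$", "a"]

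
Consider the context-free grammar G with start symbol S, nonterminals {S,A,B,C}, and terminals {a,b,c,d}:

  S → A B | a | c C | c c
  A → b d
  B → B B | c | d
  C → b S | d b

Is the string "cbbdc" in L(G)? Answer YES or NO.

Convert to CNF:
  S -> A B | T2 C | T2 T2 | a
  A -> T0 T1
  B -> B B | c | d
  C -> T0 S | T1 T0
  T0 -> b
  T1 -> d
  T2 -> c

CYK table (by increasing span):
  cell(0,0) c: {B,T2}  orig:{B}
  cell(1,1) b: {T0}  orig:{}
  cell(2,2) b: {T0}  orig:{}
  cell(3,3) d: {B,T1}  orig:{B}
  cell(4,4) c: {B,T2}  orig:{B}
  cell(0,1) cb: ∅
  cell(1,2) bb: ∅
  cell(2,3) bd: {A}
  cell(3,4) dc: {B}
  cell(0,2) cbb: ∅
  cell(1,3) bbd: ∅
  cell(2,4) bdc: {S}
  cell(0,3) cbbd: ∅
  cell(1,4) bbdc: {C}
  cell(0,4) cbbdc: {S}

S ∈ T[0,4] ⇒ YES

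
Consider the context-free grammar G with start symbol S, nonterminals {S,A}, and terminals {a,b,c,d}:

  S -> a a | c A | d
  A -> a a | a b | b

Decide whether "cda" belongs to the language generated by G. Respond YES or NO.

CNF form of G:
  S -> T0 T0 | T2 A | d
  A -> T0 T0 | T0 T1 | b
  T0 -> a
  T1 -> b
  T2 -> c

Fill CYK table bottom-up:
  cell(0,0) c: {T2}  orig:{}
  cell(1,1) d: {S}
  cell(2,2) a: {T0}  orig:{}
  cell(0,1) cd: ∅
  cell(1,2) da: ∅
  cell(0,2) cda: ∅

S ∉ T[0,2] ⇒ NO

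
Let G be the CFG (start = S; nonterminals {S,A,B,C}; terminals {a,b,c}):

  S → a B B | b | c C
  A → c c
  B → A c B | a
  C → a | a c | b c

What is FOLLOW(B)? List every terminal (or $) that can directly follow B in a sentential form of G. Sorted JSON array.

Compute FIRST by fixpoint:
round 1:
  A via A→c c: +{c}
  B via B→A c B: +{c}
  B via B→a: +{a}
  C via C→a: +{a}
  C via C→b c: +{b}
  S via S→a B B: +{a}
  S via S→b: +{b}
  S via S→c C: +{c}
  S: {a,b,c}  A: {c}  B: {a,c}  C: {a,b}
round 2: — fixpoint
  S: {a,b,c}  A: {c}  B: {a,c}  C: {a,b}

FOLLOW sets:
FOLLOW(S) := {$}
pass 1:
  B→A c B: FOLLOW(A) ⊇ FIRST(c) = {c}; new: +{c}
  S→a B B: FOLLOW(B) ⊇ FIRST(B) = {a,c}; new: +{a,c}
  S→a B B: FOLLOW(B) ⊇ FOLLOW(S) ⊇ {$}; new: +{$}
  S→c C: FOLLOW(C) ⊇ FOLLOW(S) ⊇ {$}; new: +{$}
  FOLLOW(S)={$}  FOLLOW(A)={c}  FOLLOW(B)={$,a,c}  FOLLOW(C)={$}
pass 2: — fixpoint
  FOLLOW(S)={$}  FOLLOW(A)={c}  FOLLOW(B)={$,a,c}  FOLLOW(C)={$}

FOLLOW(B) = ["$", "a", "c"]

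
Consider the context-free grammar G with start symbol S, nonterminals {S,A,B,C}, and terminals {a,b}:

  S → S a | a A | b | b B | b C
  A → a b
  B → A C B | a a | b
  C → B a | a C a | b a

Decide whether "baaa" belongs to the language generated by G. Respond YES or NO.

CNF form of G:
  S -> S T0 | T0 A | T1 B | T1 C | b
  A -> T0 T1
  B -> A X2 | T0 T0 | b
  C -> B T0 | T0 X3 | T1 T0
  T0 -> a
  T1 -> b
  X2 -> C B
  X3 -> C T0

Fill CYK table bottom-up:
  T[0,0] 'b' = {B,S,T1}  orig:{B,S}
  T[1,1] 'a' = {T0}  orig:{}
  T[2,2] 'a' = {T0}  orig:{}
  T[3,3] 'a' = {T0}  orig:{}
  T[0,1] 'ba' = {C,S}
  T[1,2] 'aa' = {B}
  T[2,3] 'aa' = {B}
  T[0,2] 'baa' = {S,X3}  orig:{S}
  T[1,3] 'aaa' = {C}
  T[0,3] 'baaa' = {S,X2}  orig:{S}

S ∈ T[0,3] ⇒ YES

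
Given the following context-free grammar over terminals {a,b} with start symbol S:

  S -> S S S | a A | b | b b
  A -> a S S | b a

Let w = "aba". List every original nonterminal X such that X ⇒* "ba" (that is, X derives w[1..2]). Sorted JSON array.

CNF form of G:
  S -> S X3 | T0 A | T1 T1 | b
  A -> T0 X2 | T1 T0
  T0 -> a
  T1 -> b
  X2 -> S S
  X3 -> S S

CYK table (by increasing span) — only the sub-triangle for w[1..2]:
  [1..1]={S,T1}  "b"  orig:{S}
  [2..2]={T0}  "a"  orig:{}
  [1..2]={A}  "ba"

Original NTs in T[1,2] deriving "ba": ["A"]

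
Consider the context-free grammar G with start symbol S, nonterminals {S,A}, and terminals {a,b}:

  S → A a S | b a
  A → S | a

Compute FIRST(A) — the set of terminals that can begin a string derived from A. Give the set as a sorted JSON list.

Compute FIRST by fixpoint:
round 1:
  A via A→a: +{a}
  S via S→A a S: +{a}
  S via S→b a: +{b}
  S: {a,b}  A: {a}
round 2:
  A via A→S: +{b}
  S: {a,b}  A: {a,b}
round 3: (no change)
  S: {a,b}  A: {a,b}

FIRST(A) = ["a", "b"]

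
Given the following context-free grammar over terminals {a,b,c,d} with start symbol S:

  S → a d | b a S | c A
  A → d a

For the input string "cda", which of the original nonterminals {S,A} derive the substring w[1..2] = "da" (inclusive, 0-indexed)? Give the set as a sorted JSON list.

Convert to CNF:
  S -> T1 T0 | T2 X4 | T3 A
  A -> T0 T1
  T0 -> d
  T1 -> a
  T2 -> b
  T3 -> c
  X4 -> T1 S

Fill CYK table bottom-up, restricted to cells inside w[1..2]:
  [1..1]={T0}  "d"  orig:{}
  [2..2]={T1}  "a"  orig:{}
  [1..2]={A}  "da"

Original NTs in T[1,2] deriving "da": ["A"]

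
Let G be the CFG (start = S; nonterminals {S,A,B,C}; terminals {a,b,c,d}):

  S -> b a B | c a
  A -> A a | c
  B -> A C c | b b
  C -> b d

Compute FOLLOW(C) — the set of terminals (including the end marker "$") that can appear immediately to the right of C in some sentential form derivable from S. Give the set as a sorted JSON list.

Compute FIRST by fixpoint:
pass 1:
  A via A→c: +{c}
  B via B→A C c: +{c}
  B via B→b b: +{b}
  C via C→b d: +{b}
  S via S→b a B: +{b}
  S via S→c a: +{c}
  FIRST(S)={b,c}  FIRST(A)={c}  FIRST(B)={b,c}  FIRST(C)={b}
pass 2: done
  FIRST(S)={b,c}  FIRST(A)={c}  FIRST(B)={b,c}  FIRST(C)={b}

Compute FOLLOW by fixpoint:
seed FOLLOW(S) with $
pass 1:
  A→A a: FOLLOW(A) ⊇ FIRST(a) = {a}; new: +{a}
  B→A C c: FOLLOW(A) ⊇ FIRST(C) = {b}; new: +{b}
  B→A C c: FOLLOW(C) ⊇ FIRST(c) = {c}; new: +{c}
  S→b a B: FOLLOW(B) ⊇ FOLLOW(S) ⊇ {$}; new: +{$}
  FOLLOW[S]={$}  FOLLOW[A]={a,b}  FOLLOW[B]={$}  FOLLOW[C]={c}
pass 2: (no change)
  FOLLOW[S]={$}  FOLLOW[A]={a,b}  FOLLOW[B]={$}  FOLLOW[C]={c}

FOLLOW(C) = ["c"]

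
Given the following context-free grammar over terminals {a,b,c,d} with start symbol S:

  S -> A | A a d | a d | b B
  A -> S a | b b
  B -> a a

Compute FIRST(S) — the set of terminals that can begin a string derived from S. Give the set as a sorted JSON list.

FIRST sets, iterate to fixpoint:
pass 1:
  A via A→b b: +{b}
  B via B→a a: +{a}
  S via S→A: +{b}
  S via S→a d: +{a}
  FIRST(S)={a,b}  FIRST(A)={b}  FIRST(B)={a}
pass 2:
  A via A→S a: +{a}
  FIRST(S)={a,b}  FIRST(A)={a,b}  FIRST(B)={a}
pass 3: done
  FIRST(S)={a,b}  FIRST(A)={a,b}  FIRST(B)={a}

FIRST(S) = ["a", "b"]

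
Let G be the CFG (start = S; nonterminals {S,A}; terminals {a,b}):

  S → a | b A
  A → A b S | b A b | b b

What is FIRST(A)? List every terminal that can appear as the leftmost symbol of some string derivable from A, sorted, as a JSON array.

Compute FIRST by fixpoint:
[1]
  A via A→b A b: +{b}
  S via S→a: +{a}
  S via S→b A: +{b}
  S: {a,b}  A: {b}
[2] done
  S: {a,b}  A: {b}

FIRST(A) = ["b"]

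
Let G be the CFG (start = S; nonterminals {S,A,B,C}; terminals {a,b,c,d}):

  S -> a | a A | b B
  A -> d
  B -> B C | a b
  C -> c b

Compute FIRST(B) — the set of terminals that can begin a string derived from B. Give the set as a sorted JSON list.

FIRST sets, iterate to fixpoint:
iter 1:
  A via A→d: +{d}
  B via B→a b: +{a}
  C via C→c b: +{c}
  S via S→a: +{a}
  S via S→b B: +{b}
  S: {a,b}  A: {d}  B: {a}  C: {c}
iter 2: (no change)
  S: {a,b}  A: {d}  B: {a}  C: {c}

FIRST(B) = ["a"]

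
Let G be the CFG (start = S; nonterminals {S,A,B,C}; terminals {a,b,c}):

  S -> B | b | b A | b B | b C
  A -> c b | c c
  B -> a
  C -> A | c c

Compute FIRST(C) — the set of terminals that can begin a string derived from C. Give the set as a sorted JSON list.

FIRST iteration:
pass 1:
  A via A→c b: +{c}
  B via B→a: +{a}
  C via C→A: +{c}
  S via S→B: +{a}
  S via S→b: +{b}
  FIRST[S]={a,b}  FIRST[A]={c}  FIRST[B]={a}  FIRST[C]={c}
pass 2: (no change)
  FIRST[S]={a,b}  FIRST[A]={c}  FIRST[B]={a}  FIRST[C]={c}

FIRST(C) = ["c"]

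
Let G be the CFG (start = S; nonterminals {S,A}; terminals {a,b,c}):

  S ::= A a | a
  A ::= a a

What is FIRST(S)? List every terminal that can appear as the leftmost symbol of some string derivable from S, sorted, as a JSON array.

FIRST iteration:
pass 1:
  A via A→a a: +{a}
  S via S→A a: +{a}
  FIRST[S]={a}  FIRST[A]={a}
pass 2: (no change)
  FIRST[S]={a}  FIRST[A]={a}

FIRST(S) = ["a"]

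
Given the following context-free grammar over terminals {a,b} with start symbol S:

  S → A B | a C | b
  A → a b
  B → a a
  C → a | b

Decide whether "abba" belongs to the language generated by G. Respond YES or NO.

Convert to CNF:
  S -> A B | T0 C | b
  A -> T0 T1
  B -> T0 T0
  C -> a | b
  T0 -> a
  T1 -> b

CYK table (by increasing span):
  T[0,0] 'a' = {C,T0}  orig:{C}
  T[1,1] 'b' = {C,S,T1}  orig:{C,S}
  T[2,2] 'b' = {C,S,T1}  orig:{C,S}
  T[3,3] 'a' = {C,T0}  orig:{C}
  T[0,1] 'ab' = {A,S}
  T[1,2] 'bb' = ∅
  T[2,3] 'ba' = ∅
  T[0,2] 'abb' = ∅
  T[1,3] 'bba' = ∅
  T[0,3] 'abba' = ∅

S ∉ T[0,3] ⇒ NO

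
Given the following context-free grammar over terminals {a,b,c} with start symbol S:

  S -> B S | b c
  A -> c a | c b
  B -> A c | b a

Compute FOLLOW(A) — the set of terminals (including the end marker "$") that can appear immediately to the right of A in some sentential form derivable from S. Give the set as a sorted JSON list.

FIRST sets, iterate to fixpoint:
round 1:
  A via A→c a: +{c}
  B via B→A c: +{c}
  B via B→b a: +{b}
  S via S→B S: +{b,c}
  FIRST[S]={b,c}  FIRST[A]={c}  FIRST[B]={b,c}
round 2: done
  FIRST[S]={b,c}  FIRST[A]={c}  FIRST[B]={b,c}

FOLLOW sets:
initialize: $ ∈ FOLLOW(S)
[1]
  B→A c: FOLLOW(A) ⊇ FIRST(c) = {c}; new: +{c}
  S→B S: FOLLOW(B) ⊇ FIRST(S) = {b,c}; new: +{b,c}
  S: {$}  A: {c}  B: {b,c}
[2] (no change)
  S: {$}  A: {c}  B: {b,c}

FOLLOW(A) = ["c"]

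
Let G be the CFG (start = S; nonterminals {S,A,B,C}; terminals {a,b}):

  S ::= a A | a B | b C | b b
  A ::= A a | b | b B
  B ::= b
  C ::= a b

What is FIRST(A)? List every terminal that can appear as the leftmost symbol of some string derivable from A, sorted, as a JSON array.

FIRST iteration:
[1]
  A via A→b: +{b}
  B via B→b: +{b}
  C via C→a b: +{a}
  S via S→a A: +{a}
  S via S→b C: +{b}
  FIRST[S]={a,b}  FIRST[A]={b}  FIRST[B]={b}  FIRST[C]={a}
[2] (no change)
  FIRST[S]={a,b}  FIRST[A]={b}  FIRST[B]={b}  FIRST[C]={a}

FIRST(A) = ["b"]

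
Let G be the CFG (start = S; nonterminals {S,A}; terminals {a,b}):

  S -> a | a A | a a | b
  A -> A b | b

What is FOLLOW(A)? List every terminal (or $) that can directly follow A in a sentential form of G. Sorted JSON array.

Compute FIRST by fixpoint:
round 1:
  A via A→b: +{b}
  S via S→a: +{a}
  S via S→b: +{b}
  S: {a,b}  A: {b}
round 2: — fixpoint
  S: {a,b}  A: {b}

FOLLOW sets:
initialize: $ ∈ FOLLOW(S)
iter 1:
  A→A b: FOLLOW(A) ⊇ FIRST(b) = {b}; new: +{b}
  S→a A: FOLLOW(A) ⊇ FOLLOW(S) ⊇ {$}; new: +{$}
  S: {$}  A: {$,b}
iter 2: done
  S: {$}  A: {$,b}

FOLLOW(A) = ["$", "b"]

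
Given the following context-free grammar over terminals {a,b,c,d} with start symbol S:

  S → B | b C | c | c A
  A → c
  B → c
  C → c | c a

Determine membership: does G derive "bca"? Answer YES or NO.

CNF form of G:
  S -> T0 A | T2 C | c
  A -> c
  B -> c
  C -> T0 T1 | c
  T0 -> c
  T1 -> a
  T2 -> b

CYK fill:
  T[0,0] 'b' = {T2}  orig:{}
  T[1,1] 'c' = {A,B,C,S,T0}  orig:{A,B,C,S}
  T[2,2] 'a' = {T1}  orig:{}
  T[0,1] 'bc' = {S}
  T[1,2] 'ca' = {C}
  T[0,2] 'bca' = {S}

S ∈ T[0,2] ⇒ YES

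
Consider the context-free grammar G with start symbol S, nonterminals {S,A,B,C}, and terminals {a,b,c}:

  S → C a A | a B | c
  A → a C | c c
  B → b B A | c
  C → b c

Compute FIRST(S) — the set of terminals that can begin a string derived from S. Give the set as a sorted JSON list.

FIRST iteration:
pass 1:
  A via A→a C: +{a}
  A via A→c c: +{c}
  B via B→b B A: +{b}
  B via B→c: +{c}
  C via C→b c: +{b}
  S via S→C a A: +{b}
  S via S→a B: +{a}
  S via S→c: +{c}
  FIRST[S]={a,b,c}  FIRST[A]={a,c}  FIRST[B]={b,c}  FIRST[C]={b}
pass 2: done
  FIRST[S]={a,b,c}  FIRST[A]={a,c}  FIRST[B]={b,c}  FIRST[C]={b}

FIRST(S) = ["a", "b", "c"]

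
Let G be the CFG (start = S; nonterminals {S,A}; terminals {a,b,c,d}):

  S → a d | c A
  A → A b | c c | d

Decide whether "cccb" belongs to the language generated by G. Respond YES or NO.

CNF form of G:
  S -> T1 A | T2 T3
  A -> A T0 | T1 T1 | d
  T0 -> b
  T1 -> c
  T2 -> a
  T3 -> d

CYK table (by increasing span):
  cell(0,0) c: {T1}  orig:{}
  cell(1,1) c: {T1}  orig:{}
  cell(2,2) c: {T1}  orig:{}
  cell(3,3) b: {T0}  orig:{}
  cell(0,1) cc: {A}
  cell(1,2) cc: {A}
  cell(2,3) cb: ∅
  cell(0,2) ccc: {S}
  cell(1,3) ccb: {A}
  cell(0,3) cccb: {S}

S ∈ T[0,3] ⇒ YES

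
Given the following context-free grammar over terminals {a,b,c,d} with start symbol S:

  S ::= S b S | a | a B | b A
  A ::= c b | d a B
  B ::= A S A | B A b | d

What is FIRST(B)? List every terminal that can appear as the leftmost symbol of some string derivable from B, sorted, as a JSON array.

Compute FIRST by fixpoint:
iter 1:
  A via A→c b: +{c}
  A via A→d a B: +{d}
  B via B→A S A: +{c,d}
  S via S→a: +{a}
  S via S→b A: +{b}
  S: {a,b}  A: {c,d}  B: {c,d}
iter 2: (no change)
  S: {a,b}  A: {c,d}  B: {c,d}

FIRST(B) = ["c", "d"]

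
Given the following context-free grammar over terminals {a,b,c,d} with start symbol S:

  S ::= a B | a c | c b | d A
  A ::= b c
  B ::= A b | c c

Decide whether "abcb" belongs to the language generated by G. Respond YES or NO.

CNF form of G:
  S -> T1 T0 | T2 B | T2 T1 | T3 A
  A -> T0 T1
  B -> A T0 | T1 T1
  T0 -> b
  T1 -> c
  T2 -> a
  T3 -> d

Fill CYK table bottom-up:
  cell(0,0) a: {T2}  orig:{}
  cell(1,1) b: {T0}  orig:{}
  cell(2,2) c: {T1}  orig:{}
  cell(3,3) b: {T0}  orig:{}
  cell(0,1) ab: ∅
  cell(1,2) bc: {A}
  cell(2,3) cb: {S}
  cell(0,2) abc: ∅
  cell(1,3) bcb: {B}
  cell(0,3) abcb: {S}

S ∈ T[0,3] ⇒ YES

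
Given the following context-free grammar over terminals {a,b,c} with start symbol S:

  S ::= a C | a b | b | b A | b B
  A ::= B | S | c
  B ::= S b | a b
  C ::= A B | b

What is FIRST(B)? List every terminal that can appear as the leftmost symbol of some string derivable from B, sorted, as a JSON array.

FIRST iteration:
[1]
  A via A→c: +{c}
  B via B→a b: +{a}
  C via C→A B: +{c}
  C via C→b: +{b}
  S via S→a C: +{a}
  S via S→b: +{b}
  FIRST(S)={a,b}  FIRST(A)={c}  FIRST(B)={a}  FIRST(C)={b,c}
[2]
  A via A→B: +{a}
  A via A→S: +{b}
  B via B→S b: +{b}
  C via C→A B: +{a}
  FIRST(S)={a,b}  FIRST(A)={a,b,c}  FIRST(B)={a,b}  FIRST(C)={a,b,c}
[3] — fixpoint
  FIRST(S)={a,b}  FIRST(A)={a,b,c}  FIRST(B)={a,b}  FIRST(C)={a,b,c}

FIRST(B) = ["a", "b"]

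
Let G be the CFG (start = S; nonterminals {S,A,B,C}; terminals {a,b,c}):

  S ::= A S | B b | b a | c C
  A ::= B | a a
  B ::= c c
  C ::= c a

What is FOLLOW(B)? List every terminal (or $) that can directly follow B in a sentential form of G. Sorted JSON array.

FIRST sets, iterate to fixpoint:
round 1:
  A via A→a a: +{a}
  B via B→c c: +{c}
  C via C→c a: +{c}
  S via S→A S: +{a}
  S via S→B b: +{c}
  S via S→b a: +{b}
  FIRST[S]={a,b,c}  FIRST[A]={a}  FIRST[B]={c}  FIRST[C]={c}
round 2:
  A via A→B: +{c}
  FIRST[S]={a,b,c}  FIRST[A]={a,c}  FIRST[B]={c}  FIRST[C]={c}
round 3: (no change)
  FIRST[S]={a,b,c}  FIRST[A]={a,c}  FIRST[B]={c}  FIRST[C]={c}

Compute FOLLOW by fixpoint:
initialize: $ ∈ FOLLOW(S)
[1]
  S→A S: FOLLOW(A) ⊇ FIRST(S) = {a,b,c}; new: +{a,b,c}
  S→B b: FOLLOW(B) ⊇ FIRST(b) = {b}; new: +{b}
  S→c C: FOLLOW(C) ⊇ FOLLOW(S) ⊇ {$}; new: +{$}
  FOLLOW(S)={$}  FOLLOW(A)={a,b,c}  FOLLOW(B)={b}  FOLLOW(C)={$}
[2]
  A→B: FOLLOW(B) ⊇ FOLLOW(A) ⊇ {a,b,c}; new: +{a,c}
  FOLLOW(S)={$}  FOLLOW(A)={a,b,c}  FOLLOW(B)={a,b,c}  FOLLOW(C)={$}
[3] — fixpoint
  FOLLOW(S)={$}  FOLLOW(A)={a,b,c}  FOLLOW(B)={a,b,c}  FOLLOW(C)={$}

FOLLOW(B) = ["a", "b", "c"]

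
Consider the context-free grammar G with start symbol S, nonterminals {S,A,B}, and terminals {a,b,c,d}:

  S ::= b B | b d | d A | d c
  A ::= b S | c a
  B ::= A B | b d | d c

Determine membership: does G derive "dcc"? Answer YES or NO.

Convert to CNF:
  S -> T0 B | T0 T3 | T3 A | T3 T1
  A -> T0 S | T1 T2
  B -> A B | T0 T3 | T3 T1
  T0 -> b
  T1 -> c
  T2 -> a
  T3 -> d

Fill CYK table bottom-up:
  T[0,0] 'd' = {T3}  orig:{}
  T[1,1] 'c' = {T1}  orig:{}
  T[2,2] 'c' = {T1}  orig:{}
  T[0,1] 'dc' = {B,S}
  T[1,2] 'cc' = ∅
  T[0,2] 'dcc' = ∅

S ∉ T[0,2] ⇒ NO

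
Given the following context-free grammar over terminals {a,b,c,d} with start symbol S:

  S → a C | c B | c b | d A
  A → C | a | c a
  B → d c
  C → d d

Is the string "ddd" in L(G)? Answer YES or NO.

Convert to CNF:
  S -> T0 B | T0 T3 | T1 C | T2 A
  A -> T0 T1 | T2 T2 | a
  B -> T2 T0
  C -> T2 T2
  T0 -> c
  T1 -> a
  T2 -> d
  T3 -> b

CYK fill:
  T[0,0] 'd' = {T2}  orig:{}
  T[1,1] 'd' = {T2}  orig:{}
  T[2,2] 'd' = {T2}  orig:{}
  T[0,1] 'dd' = {A,C}
  T[1,2] 'dd' = {A,C}
  T[0,2] 'ddd' = {S}

S ∈ T[0,2] ⇒ YES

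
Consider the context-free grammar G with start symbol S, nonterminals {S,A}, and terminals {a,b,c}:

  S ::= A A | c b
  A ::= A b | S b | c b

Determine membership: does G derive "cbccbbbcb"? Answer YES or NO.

CNF form of G:
  S -> A A | T1 T0
  A -> A T0 | S T0 | T1 T0
  T0 -> b
  T1 -> c

Fill CYK table bottom-up:
  cell(0,0) c: {T1}  orig:{}
  cell(1,1) b: {T0}  orig:{}
  cell(2,2) c: {T1}  orig:{}
  cell(3,3) c: {T1}  orig:{}
  cell(4,4) b: {T0}  orig:{}
  cell(5,5) b: {T0}  orig:{}
  cell(6,6) b: {T0}  orig:{}
  cell(7,7) c: {T1}  orig:{}
  cell(8,8) b: {T0}  orig:{}
  cell(0,1) cb: {A,S}
  cell(1,2) bc: ∅
  cell(2,3) cc: ∅
  cell(3,4) cb: {A,S}
  cell(4,5) bb: ∅
  cell(5,6) bb: ∅
  cell(6,7) bc: ∅
  cell(7,8) cb: {A,S}
  cell(0,2) cbc: ∅
  cell(1,3) bcc: ∅
  cell(2,4) ccb: ∅
  cell(3,5) cbb: {A}
  cell(4,6) bbb: ∅
  cell(5,7) bbc: ∅
  cell(6,8) bcb: ∅
  cell(0,3) cbcc: ∅
  cell(1,4) bccb: ∅
  cell(2,5) ccbb: ∅
  cell(3,6) cbbb: {A}
  cell(4,7) bbbc: ∅
  cell(5,8) bbcb: ∅
  cell(0,4) cbccb: ∅
  cell(1,5) bccbb: ∅
  cell(2,6) ccbbb: ∅
  cell(3,7) cbbbc: ∅
  cell(4,8) bbbcb: ∅
  cell(0,5) cbccbb: ∅
  cell(1,6) bccbbb: ∅
  cell(2,7) ccbbbc: ∅
  cell(3,8) cbbbcb: {S}
  cell(0,6) cbccbbb: ∅
  cell(1,7) bccbbbc: ∅
  cell(2,8) ccbbbcb: ∅
  cell(0,7) cbccbbbc: ∅
  cell(1,8) bccbbbcb: ∅
  cell(0,8) cbccbbbcb: ∅

S ∉ T[0,8] ⇒ NO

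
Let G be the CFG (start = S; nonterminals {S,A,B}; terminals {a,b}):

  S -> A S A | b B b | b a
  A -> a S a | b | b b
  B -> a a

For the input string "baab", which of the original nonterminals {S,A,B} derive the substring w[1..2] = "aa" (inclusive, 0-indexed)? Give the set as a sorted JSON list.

Convert to CNF:
  S -> A X3 | T1 T0 | T1 X4
  A -> T0 X2 | T1 T1 | b
  B -> T0 T0
  T0 -> a
  T1 -> b
  X2 -> S T0
  X3 -> S A
  X4 -> B T1

CYK fill (cells [i..j] with 1 ≤ i ≤ j ≤ 2 only):
  [1..1]={T0}  "a"  orig:{}
  [2..2]={T0}  "a"  orig:{}
  [1..2]={B}  "aa"

Original NTs in T[1,2] deriving "aa": ["B"]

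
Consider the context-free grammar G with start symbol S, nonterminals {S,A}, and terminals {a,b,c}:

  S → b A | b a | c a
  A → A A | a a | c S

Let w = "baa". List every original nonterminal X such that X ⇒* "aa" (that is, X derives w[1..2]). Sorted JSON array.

Convert to CNF:
  S -> T1 T0 | T2 A | T2 T0
  A -> A A | T0 T0 | T1 S
  T0 -> a
  T1 -> c
  T2 -> b

CYK table (by increasing span) — only the sub-triangle for w[1..2]:
  [1..1]={T0}  "a"  orig:{}
  [2..2]={T0}  "a"  orig:{}
  [1..2]={A}  "aa"

Original NTs in T[1,2] deriving "aa": ["A"]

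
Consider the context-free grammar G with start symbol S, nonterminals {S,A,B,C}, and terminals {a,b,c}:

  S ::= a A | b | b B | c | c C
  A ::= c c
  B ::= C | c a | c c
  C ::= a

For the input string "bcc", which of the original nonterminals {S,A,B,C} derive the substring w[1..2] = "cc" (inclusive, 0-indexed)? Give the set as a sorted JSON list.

CNF form of G:
  S -> T0 C | T1 A | T2 B | b | c
  A -> T0 T0
  B -> T0 T0 | T0 T1 | a
  C -> a
  T0 -> c
  T1 -> a
  T2 -> b

CYK fill — only the sub-triangle for w[1..2]:
  T[1,1] 'c' = {S,T0}  orig:{S}
  T[2,2] 'c' = {S,T0}  orig:{S}
  T[1,2] 'cc' = {A,B}

Original NTs in T[1,2] deriving "cc": ["A", "B"]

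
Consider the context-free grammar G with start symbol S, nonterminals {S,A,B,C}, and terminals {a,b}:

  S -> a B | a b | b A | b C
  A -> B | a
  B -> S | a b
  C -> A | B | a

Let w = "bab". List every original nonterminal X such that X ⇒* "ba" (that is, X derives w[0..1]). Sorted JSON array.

Convert to CNF:
  S -> T0 B | T0 T1 | T1 A | T1 C
  A -> T0 B | T0 T1 | T1 A | T1 C | a
  B -> T0 B | T0 T1 | T1 A | T1 C
  C -> T0 B | T0 T1 | T1 A | T1 C | a
  T0 -> a
  T1 -> b

CYK fill (cells [i..j] with 0 ≤ i ≤ j ≤ 1 only):
  [0..0]={T1}  "b"  orig:{}
  [1..1]={A,C,T0}  "a"  orig:{A,C}
  [0..1]={A,B,C,S}  "ba"

Original NTs in T[0,1] deriving "ba": ["A", "B", "C", "S"]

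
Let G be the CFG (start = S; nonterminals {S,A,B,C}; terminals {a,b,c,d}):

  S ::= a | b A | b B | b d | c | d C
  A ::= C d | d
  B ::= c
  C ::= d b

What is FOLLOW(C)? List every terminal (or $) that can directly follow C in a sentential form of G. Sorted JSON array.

Compute FIRST by fixpoint:
round 1:
  A via A→d: +{d}
  B via B→c: +{c}
  C via C→d b: +{d}
  S via S→a: +{a}
  S via S→b A: +{b}
  S via S→c: +{c}
  S via S→d C: +{d}
  FIRST(S)={a,b,c,d}  FIRST(A)={d}  FIRST(B)={c}  FIRST(C)={d}
round 2: done
  FIRST(S)={a,b,c,d}  FIRST(A)={d}  FIRST(B)={c}  FIRST(C)={d}

Compute FOLLOW by fixpoint:
initialize: $ ∈ FOLLOW(S)
pass 1:
  A→C d: FOLLOW(C) ⊇ FIRST(d) = {d}; new: +{d}
  S→b A: FOLLOW(A) ⊇ FOLLOW(S) ⊇ {$}; new: +{$}
  S→b B: FOLLOW(B) ⊇ FOLLOW(S) ⊇ {$}; new: +{$}
  S→d C: FOLLOW(C) ⊇ FOLLOW(S) ⊇ {$}; new: +{$}
  FOLLOW[S]={$}  FOLLOW[A]={$}  FOLLOW[B]={$}  FOLLOW[C]={$,d}
pass 2: — fixpoint
  FOLLOW[S]={$}  FOLLOW[A]={$}  FOLLOW[B]={$}  FOLLOW[C]={$,d}

FOLLOW(C) = ["$", "d"]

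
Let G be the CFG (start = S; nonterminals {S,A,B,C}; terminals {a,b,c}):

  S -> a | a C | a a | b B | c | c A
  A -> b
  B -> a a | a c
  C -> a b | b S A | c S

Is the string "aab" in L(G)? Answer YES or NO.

Convert to CNF:
  S -> T0 C | T0 T0 | T1 A | T2 B | a | c
  A -> b
  B -> T0 T0 | T0 T1
  C -> T0 T2 | T1 S | T2 X3
  T0 -> a
  T1 -> c
  T2 -> b
  X3 -> S A

Fill CYK table bottom-up:
  T[0,0] 'a' = {S,T0}  orig:{S}
  T[1,1] 'a' = {S,T0}  orig:{S}
  T[2,2] 'b' = {A,T2}  orig:{A}
  T[0,1] 'aa' = {B,S}
  T[1,2] 'ab' = {C,X3}  orig:{C}
  T[0,2] 'aab' = {S,X3}  orig:{S}

S ∈ T[0,2] ⇒ YES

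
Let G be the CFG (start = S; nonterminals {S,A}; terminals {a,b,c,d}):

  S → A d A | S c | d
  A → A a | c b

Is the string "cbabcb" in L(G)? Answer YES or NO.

Convert to CNF:
  S -> A X4 | S T1 | d
  A -> A T0 | T1 T2
  T0 -> a
  T1 -> c
  T2 -> b
  T3 -> d
  X4 -> T3 A

CYK table (by increasing span):
  T[0,0] 'c' = {T1}  orig:{}
  T[1,1] 'b' = {T2}  orig:{}
  T[2,2] 'a' = {T0}  orig:{}
  T[3,3] 'b' = {T2}  orig:{}
  T[4,4] 'c' = {T1}  orig:{}
  T[5,5] 'b' = {T2}  orig:{}
  T[0,1] 'cb' = {A}
  T[1,2] 'ba' = ∅
  T[2,3] 'ab' = ∅
  T[3,4] 'bc' = ∅
  T[4,5] 'cb' = {A}
  T[0,2] 'cba' = {A}
  T[1,3] 'bab' = ∅
  T[2,4] 'abc' = ∅
  T[3,5] 'bcb' = ∅
  T[0,3] 'cbab' = ∅
  T[1,4] 'babc' = ∅
  T[2,5] 'abcb' = ∅
  T[0,4] 'cbabc' = ∅
  T[1,5] 'babcb' = ∅
  T[0,5] 'cbabcb' = ∅

S ∉ T[0,5] ⇒ NO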